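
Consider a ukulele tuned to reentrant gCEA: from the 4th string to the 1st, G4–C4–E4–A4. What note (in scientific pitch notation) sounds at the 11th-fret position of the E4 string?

E4 is MIDI 64. Adding 11 gives 75, which is D#5.
(Equivalently spelled Eb5.)

D#5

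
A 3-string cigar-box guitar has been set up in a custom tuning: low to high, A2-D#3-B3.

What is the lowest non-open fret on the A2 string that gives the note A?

12

From A2, count semitones up the chromatic scale until reaching A: A–A#–B–C–…–G–G#–A — 12 steps.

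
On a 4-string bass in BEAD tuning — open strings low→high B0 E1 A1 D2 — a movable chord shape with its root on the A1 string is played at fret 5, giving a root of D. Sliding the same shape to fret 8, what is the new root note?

Moving from fret 5 to fret 8 shifts the root by 3 semitones.
D up 3 semitones is F.

F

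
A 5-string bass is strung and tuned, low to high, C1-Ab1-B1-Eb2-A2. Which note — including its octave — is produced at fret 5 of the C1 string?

C1 is MIDI 24. Adding 5 gives 29, which is F1.

F1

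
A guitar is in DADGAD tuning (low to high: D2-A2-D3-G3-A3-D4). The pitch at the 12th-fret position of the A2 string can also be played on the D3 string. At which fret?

Fret 12 on A2 is MIDI 45 + 12 = 57 (A3). On the D3 string (open MIDI 50), that pitch is 57 − 50 = fret 7.

7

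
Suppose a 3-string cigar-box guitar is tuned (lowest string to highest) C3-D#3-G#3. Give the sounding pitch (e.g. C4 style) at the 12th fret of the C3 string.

C4

C3 is MIDI 48. Adding 12 gives 60, which is C4.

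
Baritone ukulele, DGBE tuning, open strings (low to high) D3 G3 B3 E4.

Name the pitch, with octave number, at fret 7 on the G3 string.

The open G3 string plus 7 semitones: G–G#–A–A#–B–C–C#–D.
The walk passes from B into C once, so the octave number goes from 3 to 4.

D4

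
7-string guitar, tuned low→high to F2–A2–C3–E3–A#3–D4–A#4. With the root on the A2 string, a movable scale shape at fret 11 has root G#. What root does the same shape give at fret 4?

Moving from fret 11 to fret 4 shifts the root by -7 semitones.
G# down 7 semitones is C#.

C#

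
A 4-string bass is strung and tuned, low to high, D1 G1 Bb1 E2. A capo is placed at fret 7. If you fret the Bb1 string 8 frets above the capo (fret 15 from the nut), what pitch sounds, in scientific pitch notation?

The capo raises the open Bb1 by 7 semitones to F2; fretting 8 more gives Bb1 + 7 + 8 = Bb1 + 15 semitones = Db3.

Db3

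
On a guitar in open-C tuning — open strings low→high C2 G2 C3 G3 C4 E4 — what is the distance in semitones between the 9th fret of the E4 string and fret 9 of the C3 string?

16 semitones

E4 at fret 9 → C#5 (MIDI 73); C3 at fret 9 → A3 (MIDI 57).
73 − 57 = 16, so the two pitches are 16 semitones apart, with C#5 the higher.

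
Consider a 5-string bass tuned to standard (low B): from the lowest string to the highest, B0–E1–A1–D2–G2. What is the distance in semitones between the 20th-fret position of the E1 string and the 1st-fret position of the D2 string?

9 semitones

E1 at fret 20 → C3 (MIDI 48); D2 at fret 1 → D#2 (MIDI 39).
48 − 39 = 9, so the two pitches are 9 semitones apart, with C3 the higher.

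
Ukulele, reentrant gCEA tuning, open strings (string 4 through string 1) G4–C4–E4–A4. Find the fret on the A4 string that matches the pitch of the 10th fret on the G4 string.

8

G4 at fret 10 is G4 + 10 semitones = F5.
The open A4 string is 2 semitones above the open G4, so the same pitch on the A4 string lies at fret 10 − 2 = 8.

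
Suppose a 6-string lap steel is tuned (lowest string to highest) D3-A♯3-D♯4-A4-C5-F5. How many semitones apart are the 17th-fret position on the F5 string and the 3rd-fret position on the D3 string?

F5 at fret 17 → A♯6 (MIDI 94); D3 at fret 3 → F3 (MIDI 53).
94 − 53 = 41, so the two pitches are 41 semitones apart, with A♯6 the higher.

41 semitones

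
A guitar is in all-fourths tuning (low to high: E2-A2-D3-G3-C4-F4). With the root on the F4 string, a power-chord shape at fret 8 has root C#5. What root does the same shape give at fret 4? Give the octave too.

A4

Moving from fret 8 to fret 4 shifts the root by -4 semitones.
C#5 down 4 semitones is A4.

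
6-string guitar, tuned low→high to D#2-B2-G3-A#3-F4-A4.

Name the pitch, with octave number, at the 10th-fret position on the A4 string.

Each fret is one semitone, so A4 + 10 = G5.

G5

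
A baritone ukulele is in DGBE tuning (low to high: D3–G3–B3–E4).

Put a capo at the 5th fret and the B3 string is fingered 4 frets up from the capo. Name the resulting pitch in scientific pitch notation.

G♯4

The capo raises the open B3 by 5 semitones to E4; fretting 4 more gives B3 + 5 + 4 = B3 + 9 semitones = G♯4.
(Also written A♭.)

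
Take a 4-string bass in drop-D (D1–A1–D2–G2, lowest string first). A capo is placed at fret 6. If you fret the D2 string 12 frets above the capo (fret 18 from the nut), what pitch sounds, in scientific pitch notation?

The capo raises the open D2 by 6 semitones to G#2; fretting 12 more gives D2 + 6 + 12 = D2 + 18 semitones = G#3.

G#3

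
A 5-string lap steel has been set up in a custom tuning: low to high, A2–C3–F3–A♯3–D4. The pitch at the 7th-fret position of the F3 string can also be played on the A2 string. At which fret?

Fret 7 on F3 is MIDI 53 + 7 = 60 (C4). On the A2 string (open MIDI 45), that pitch is 60 − 45 = fret 15.

15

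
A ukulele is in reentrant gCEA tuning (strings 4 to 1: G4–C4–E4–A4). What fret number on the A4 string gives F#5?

9

F#5 is 9 semitones above the open A4 (A–A#–B–C–C#–D–D#–E–F–F#), so it sits at fret 9.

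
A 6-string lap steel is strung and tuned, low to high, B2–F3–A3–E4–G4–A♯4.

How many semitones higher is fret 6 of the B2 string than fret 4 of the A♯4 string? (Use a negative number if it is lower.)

-21 semitones

B2 at fret 6 → F3 (MIDI 53); A♯4 at fret 4 → D5 (MIDI 74).
53 − 74 = -21, so the two pitches are 21 semitones apart.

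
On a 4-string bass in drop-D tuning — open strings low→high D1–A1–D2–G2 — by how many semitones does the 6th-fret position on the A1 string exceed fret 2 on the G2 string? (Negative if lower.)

-6 semitones

A1 at fret 6 → D#2 (MIDI 39); G2 at fret 2 → A2 (MIDI 45).
39 − 45 = -6, so the two pitches are 6 semitones apart.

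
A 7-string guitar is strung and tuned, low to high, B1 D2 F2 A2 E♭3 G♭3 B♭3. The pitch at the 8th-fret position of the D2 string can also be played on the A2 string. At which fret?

D2 at fret 8 is D2 + 8 semitones = B♭2.
The open A2 string is 7 semitones above the open D2, so the same pitch on the A2 string lies at fret 8 − 7 = 1.

1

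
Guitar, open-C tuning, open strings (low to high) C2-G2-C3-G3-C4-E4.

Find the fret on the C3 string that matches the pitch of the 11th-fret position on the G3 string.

G3 at fret 11 is G3 + 11 semitones = F#4.
The open C3 string is 7 semitones below the open G3, so the same pitch on the C3 string lies at fret 11 + 7 = 18.

18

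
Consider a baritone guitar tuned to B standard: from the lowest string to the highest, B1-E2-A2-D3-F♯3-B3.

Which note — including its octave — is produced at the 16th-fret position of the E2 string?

The open E2 string plus 16 semitones: E–F–F#–G–…–F#–G–G#.
The walk passes from B into C once, so the octave number goes from 2 to 3.

G♯3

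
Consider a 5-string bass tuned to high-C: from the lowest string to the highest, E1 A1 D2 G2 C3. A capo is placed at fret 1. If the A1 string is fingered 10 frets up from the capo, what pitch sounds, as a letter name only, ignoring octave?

G#

The capo raises the open A1 by 1 semitone to A#1; fretting 10 more gives A1 + 1 + 10 = A1 + 11 semitones, landing on G#.
(Also written Ab.)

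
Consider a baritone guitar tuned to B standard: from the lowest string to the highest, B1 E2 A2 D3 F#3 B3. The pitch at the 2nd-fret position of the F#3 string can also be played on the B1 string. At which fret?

21

F#3 at fret 2 is F#3 + 2 semitones = G#3.
The open B1 string is 19 semitones below the open F#3, so the same pitch on the B1 string lies at fret 2 + 19 = 21.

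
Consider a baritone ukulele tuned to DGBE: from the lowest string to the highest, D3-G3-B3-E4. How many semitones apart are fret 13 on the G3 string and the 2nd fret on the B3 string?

G3 at fret 13 → G#4 (MIDI 68); B3 at fret 2 → C#4 (MIDI 61).
68 − 61 = 7, so the two pitches are 7 semitones apart, with G#4 the higher.

7 semitones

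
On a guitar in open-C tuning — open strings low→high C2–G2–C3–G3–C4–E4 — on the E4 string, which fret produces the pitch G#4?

G#4 is 4 semitones above the open E4 (E–F–F#–G–G#), so it sits at fret 4.

4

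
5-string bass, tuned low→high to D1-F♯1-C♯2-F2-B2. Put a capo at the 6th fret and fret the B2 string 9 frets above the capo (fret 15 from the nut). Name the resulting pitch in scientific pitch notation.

The capo raises the open B2 by 6 semitones to F3; fretting 9 more gives B2 + 6 + 9 = B2 + 15 semitones = D4.

D4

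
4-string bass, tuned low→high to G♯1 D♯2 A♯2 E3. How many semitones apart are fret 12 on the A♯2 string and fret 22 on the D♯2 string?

3 semitones

A♯2 at fret 12 → A♯3 (MIDI 58); D♯2 at fret 22 → C♯4 (MIDI 61).
58 − 61 = -3, so the two pitches are 3 semitones apart, with C♯4 the higher.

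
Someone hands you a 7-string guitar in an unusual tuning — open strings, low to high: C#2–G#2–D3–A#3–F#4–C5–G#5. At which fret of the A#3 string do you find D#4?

D#4 is 5 semitones above the open A#3 (A#–B–C–C#–D–D#), so it sits at fret 5.

5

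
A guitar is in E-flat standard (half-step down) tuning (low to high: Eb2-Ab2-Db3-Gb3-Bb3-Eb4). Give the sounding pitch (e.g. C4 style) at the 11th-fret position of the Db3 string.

C4

Db3 is MIDI 49. Adding 11 gives 60, which is C4.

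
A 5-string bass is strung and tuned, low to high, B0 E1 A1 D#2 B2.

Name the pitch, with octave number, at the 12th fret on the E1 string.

Each fret is one semitone, so E1 + 12 = E2.

E2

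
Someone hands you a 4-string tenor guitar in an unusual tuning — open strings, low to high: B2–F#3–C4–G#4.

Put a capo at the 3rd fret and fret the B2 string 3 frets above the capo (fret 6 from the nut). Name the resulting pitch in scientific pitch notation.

The capo raises the open B2 by 3 semitones to D3; fretting 3 more gives B2 + 3 + 3 = B2 + 6 semitones = F3.

F3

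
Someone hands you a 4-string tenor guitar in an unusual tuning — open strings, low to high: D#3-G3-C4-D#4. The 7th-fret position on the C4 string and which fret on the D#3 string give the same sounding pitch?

16

Fret 7 on C4 is MIDI 60 + 7 = 67 (G4). On the D#3 string (open MIDI 51), that pitch is 67 − 51 = fret 16.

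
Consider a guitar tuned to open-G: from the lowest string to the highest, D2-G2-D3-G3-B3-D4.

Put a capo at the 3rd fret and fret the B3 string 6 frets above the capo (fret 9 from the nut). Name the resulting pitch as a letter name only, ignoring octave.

The capo raises the open B3 by 3 semitones to D4; fretting 6 more gives B3 + 3 + 6 = B3 + 9 semitones, landing on G#.
(Also written Ab.)

G#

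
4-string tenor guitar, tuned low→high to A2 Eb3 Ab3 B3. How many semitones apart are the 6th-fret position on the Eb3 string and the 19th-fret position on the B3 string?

Eb3 at fret 6 → A3 (MIDI 57); B3 at fret 19 → Gb5 (MIDI 78).
57 − 78 = -21, so the two pitches are 21 semitones apart, with Gb5 the higher.

21 semitones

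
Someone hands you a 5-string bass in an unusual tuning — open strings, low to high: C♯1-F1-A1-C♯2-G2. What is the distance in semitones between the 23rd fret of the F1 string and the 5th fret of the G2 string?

4 semitones

F1 at fret 23 → E3 (MIDI 52); G2 at fret 5 → C3 (MIDI 48).
52 − 48 = 4, so the two pitches are 4 semitones apart, with E3 the higher.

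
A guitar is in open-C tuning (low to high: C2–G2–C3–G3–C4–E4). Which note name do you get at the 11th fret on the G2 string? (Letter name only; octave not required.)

F♯

G2 is MIDI 43. Adding 11 gives 54; 54 mod 12 = 6, i.e. F♯.
(Equivalently spelled G♭.)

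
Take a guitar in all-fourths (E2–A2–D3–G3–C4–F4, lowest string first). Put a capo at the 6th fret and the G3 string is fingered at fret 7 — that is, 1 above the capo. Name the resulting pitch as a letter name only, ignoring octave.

D

The capo raises the open G3 by 6 semitones to C#4; fretting 1 more gives G3 + 6 + 1 = G3 + 7 semitones, landing on D.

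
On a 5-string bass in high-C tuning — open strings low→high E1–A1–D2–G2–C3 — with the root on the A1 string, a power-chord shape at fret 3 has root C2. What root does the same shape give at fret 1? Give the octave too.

A♯1

Moving from fret 3 to fret 1 shifts the root by -2 semitones.
C2 down 2 semitones is A♯1.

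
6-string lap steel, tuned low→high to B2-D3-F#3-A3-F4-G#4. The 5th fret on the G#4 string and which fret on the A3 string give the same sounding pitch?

16

G#4 at fret 5 is G#4 + 5 semitones = C#5.
The open A3 string is 11 semitones below the open G#4, so the same pitch on the A3 string lies at fret 5 + 11 = 16.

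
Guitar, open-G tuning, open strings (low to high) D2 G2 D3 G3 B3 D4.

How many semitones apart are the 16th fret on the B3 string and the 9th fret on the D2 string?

B3 at fret 16 → D#5 (MIDI 75); D2 at fret 9 → B2 (MIDI 47).
75 − 47 = 28, so the two pitches are 28 semitones apart, with D#5 the higher.

28 semitones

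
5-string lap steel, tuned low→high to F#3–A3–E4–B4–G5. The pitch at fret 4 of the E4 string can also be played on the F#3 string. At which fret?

E4 at fret 4 is E4 + 4 semitones = G#4.
The open F#3 string is 10 semitones below the open E4, so the same pitch on the F#3 string lies at fret 4 + 10 = 14.

14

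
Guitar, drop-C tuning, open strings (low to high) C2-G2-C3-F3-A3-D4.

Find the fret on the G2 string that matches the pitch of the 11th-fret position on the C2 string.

Fret 11 on C2 is MIDI 36 + 11 = 47 (B2). On the G2 string (open MIDI 43), that pitch is 47 − 43 = fret 4.

4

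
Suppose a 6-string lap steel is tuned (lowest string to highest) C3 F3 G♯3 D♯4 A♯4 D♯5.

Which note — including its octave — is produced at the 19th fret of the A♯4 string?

F6

A♯4 is MIDI 70. Adding 19 gives 89, which is F6.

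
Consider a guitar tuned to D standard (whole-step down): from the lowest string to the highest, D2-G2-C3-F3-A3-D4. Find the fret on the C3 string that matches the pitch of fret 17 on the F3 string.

22

F3 at fret 17 is F3 + 17 semitones = A#4.
The open C3 string is 5 semitones below the open F3, so the same pitch on the C3 string lies at fret 17 + 5 = 22.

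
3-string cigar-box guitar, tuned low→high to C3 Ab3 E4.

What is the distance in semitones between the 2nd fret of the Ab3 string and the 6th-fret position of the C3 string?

Ab3 at fret 2 → Bb3 (MIDI 58); C3 at fret 6 → Gb3 (MIDI 54).
58 − 54 = 4, so the two pitches are 4 semitones apart, with Bb3 the higher.

4 semitones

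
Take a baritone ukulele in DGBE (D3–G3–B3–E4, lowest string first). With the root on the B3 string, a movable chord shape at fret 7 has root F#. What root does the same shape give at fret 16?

Moving from fret 7 to fret 16 shifts the root by 9 semitones.
F# up 9 semitones is D#.

D#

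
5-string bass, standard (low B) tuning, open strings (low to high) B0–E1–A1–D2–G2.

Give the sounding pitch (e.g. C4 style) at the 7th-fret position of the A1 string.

A1 is MIDI 33. Adding 7 gives 40, which is E2.

E2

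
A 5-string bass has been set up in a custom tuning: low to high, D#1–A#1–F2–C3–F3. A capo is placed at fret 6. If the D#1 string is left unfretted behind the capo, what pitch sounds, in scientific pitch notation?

The capo raises the open D#1 by 6 semitones to A1; fretting 0 more gives D#1 + 6 + 0 = D#1 + 6 semitones = A1.

A1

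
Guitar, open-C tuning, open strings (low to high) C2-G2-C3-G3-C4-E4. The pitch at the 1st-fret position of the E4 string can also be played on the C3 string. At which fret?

17

Fret 1 on E4 is MIDI 64 + 1 = 65 (F4). On the C3 string (open MIDI 48), that pitch is 65 − 48 = fret 17.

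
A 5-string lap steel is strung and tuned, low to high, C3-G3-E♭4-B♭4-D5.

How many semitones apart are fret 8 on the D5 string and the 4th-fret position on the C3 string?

D5 at fret 8 → B♭5 (MIDI 82); C3 at fret 4 → E3 (MIDI 52).
82 − 52 = 30, so the two pitches are 30 semitones apart, with B♭5 the higher.

30 semitones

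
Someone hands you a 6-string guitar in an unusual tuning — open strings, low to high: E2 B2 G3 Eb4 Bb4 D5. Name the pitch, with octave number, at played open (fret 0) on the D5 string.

D5

Fret 0 is the open string itself, so the pitch is just D5.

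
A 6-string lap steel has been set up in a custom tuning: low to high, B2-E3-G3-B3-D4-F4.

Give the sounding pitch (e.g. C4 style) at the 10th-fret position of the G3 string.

F4

G3 is MIDI 55. Adding 10 gives 65, which is F4.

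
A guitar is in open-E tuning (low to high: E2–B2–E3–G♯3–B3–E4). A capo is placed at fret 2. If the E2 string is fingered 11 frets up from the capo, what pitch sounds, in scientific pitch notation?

F3

The capo raises the open E2 by 2 semitones to F♯2; fretting 11 more gives E2 + 2 + 11 = E2 + 13 semitones = F3.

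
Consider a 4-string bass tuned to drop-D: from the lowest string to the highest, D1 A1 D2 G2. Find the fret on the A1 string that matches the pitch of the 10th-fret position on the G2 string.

G2 at fret 10 is G2 + 10 semitones = F3.
The open A1 string is 10 semitones below the open G2, so the same pitch on the A1 string lies at fret 10 + 10 = 20.

20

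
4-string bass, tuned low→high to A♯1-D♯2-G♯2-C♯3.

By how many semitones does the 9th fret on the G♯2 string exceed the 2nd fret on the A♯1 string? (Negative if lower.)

G♯2 at fret 9 → F3 (MIDI 53); A♯1 at fret 2 → C2 (MIDI 36).
53 − 36 = 17, so the two pitches are 17 semitones apart.

17 semitones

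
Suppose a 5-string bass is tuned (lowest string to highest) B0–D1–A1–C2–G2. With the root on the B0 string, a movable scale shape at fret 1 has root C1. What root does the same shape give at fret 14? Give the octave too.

C#2

Moving from fret 1 to fret 14 shifts the root by 13 semitones.
C1 up 13 semitones is C#2.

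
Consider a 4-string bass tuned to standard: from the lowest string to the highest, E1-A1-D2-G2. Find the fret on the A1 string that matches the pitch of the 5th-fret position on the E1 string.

E1 at fret 5 is E1 + 5 semitones = A1.
The open A1 string is 5 semitones above the open E1, so the same pitch on the A1 string lies at fret 5 − 5 = 0.

0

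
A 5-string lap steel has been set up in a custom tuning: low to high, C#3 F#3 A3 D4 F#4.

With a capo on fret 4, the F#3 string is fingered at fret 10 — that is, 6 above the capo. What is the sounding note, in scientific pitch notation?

The capo raises the open F#3 by 4 semitones to A#3; fretting 6 more gives F#3 + 4 + 6 = F#3 + 10 semitones = E4.

E4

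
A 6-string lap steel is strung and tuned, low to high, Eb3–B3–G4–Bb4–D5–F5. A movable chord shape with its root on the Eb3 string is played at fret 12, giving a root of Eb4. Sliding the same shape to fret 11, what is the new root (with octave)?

D4

Moving from fret 12 to fret 11 shifts the root by -1 semitone.
Eb4 down 1 semitone is D4.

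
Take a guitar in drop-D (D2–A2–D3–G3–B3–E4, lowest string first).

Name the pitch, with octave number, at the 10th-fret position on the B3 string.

A4

Each fret is one semitone, so B3 + 10 = A4.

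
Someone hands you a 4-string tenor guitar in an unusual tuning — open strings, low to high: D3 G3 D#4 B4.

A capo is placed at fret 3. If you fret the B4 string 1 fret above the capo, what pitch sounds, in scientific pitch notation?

D#5

The capo raises the open B4 by 3 semitones to D5; fretting 1 more gives B4 + 3 + 1 = B4 + 4 semitones = D#5.
(Also written Eb.)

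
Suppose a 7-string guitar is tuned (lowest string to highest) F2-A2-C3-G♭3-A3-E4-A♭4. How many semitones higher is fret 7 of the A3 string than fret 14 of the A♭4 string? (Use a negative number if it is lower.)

A3 at fret 7 → E4 (MIDI 64); A♭4 at fret 14 → B♭5 (MIDI 82).
64 − 82 = -18, so the two pitches are 18 semitones apart.

-18 semitones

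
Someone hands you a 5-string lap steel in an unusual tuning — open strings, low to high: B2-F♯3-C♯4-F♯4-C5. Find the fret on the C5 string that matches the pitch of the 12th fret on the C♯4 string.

Fret 12 on C♯4 is MIDI 61 + 12 = 73 (C♯5). On the C5 string (open MIDI 72), that pitch is 73 − 72 = fret 1.

1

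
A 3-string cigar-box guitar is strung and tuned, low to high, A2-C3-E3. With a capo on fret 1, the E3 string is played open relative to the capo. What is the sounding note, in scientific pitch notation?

F3

The capo raises the open E3 by 1 semitone to F3; fretting 0 more gives E3 + 1 + 0 = E3 + 1 semitone = F3.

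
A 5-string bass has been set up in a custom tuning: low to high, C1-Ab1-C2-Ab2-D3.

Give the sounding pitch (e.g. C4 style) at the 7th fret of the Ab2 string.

Eb3

Each fret is one semitone, so Ab2 + 7 = Eb3.
(Equivalently spelled D#3.)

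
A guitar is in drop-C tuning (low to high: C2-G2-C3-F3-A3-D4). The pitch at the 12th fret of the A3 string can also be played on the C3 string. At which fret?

Fret 12 on A3 is MIDI 57 + 12 = 69 (A4). On the C3 string (open MIDI 48), that pitch is 69 − 48 = fret 21.

21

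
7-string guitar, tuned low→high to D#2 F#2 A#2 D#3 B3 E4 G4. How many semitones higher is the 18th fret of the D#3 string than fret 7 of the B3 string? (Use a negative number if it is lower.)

3 semitones

D#3 at fret 18 → A4 (MIDI 69); B3 at fret 7 → F#4 (MIDI 66).
69 − 66 = 3, so the two pitches are 3 semitones apart.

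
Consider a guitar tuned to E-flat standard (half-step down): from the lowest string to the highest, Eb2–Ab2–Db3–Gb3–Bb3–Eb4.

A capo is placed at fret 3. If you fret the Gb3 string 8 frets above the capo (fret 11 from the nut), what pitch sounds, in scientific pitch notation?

F4

The capo raises the open Gb3 by 3 semitones to A3; fretting 8 more gives Gb3 + 3 + 8 = Gb3 + 11 semitones = F4.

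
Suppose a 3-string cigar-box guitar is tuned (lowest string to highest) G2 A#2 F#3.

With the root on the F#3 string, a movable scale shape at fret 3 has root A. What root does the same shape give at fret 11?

Moving from fret 3 to fret 11 shifts the root by 8 semitones.
A up 8 semitones is F.

F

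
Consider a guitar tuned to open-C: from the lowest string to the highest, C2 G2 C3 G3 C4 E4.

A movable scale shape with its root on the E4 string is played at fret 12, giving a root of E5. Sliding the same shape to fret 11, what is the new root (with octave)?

Moving from fret 12 to fret 11 shifts the root by -1 semitone.
E5 down 1 semitone is D#5.

D#5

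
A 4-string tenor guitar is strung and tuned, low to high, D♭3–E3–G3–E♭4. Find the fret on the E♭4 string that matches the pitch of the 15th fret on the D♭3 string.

1

D♭3 at fret 15 is D♭3 + 15 semitones = E4.
The open E♭4 string is 14 semitones above the open D♭3, so the same pitch on the E♭4 string lies at fret 15 − 14 = 1.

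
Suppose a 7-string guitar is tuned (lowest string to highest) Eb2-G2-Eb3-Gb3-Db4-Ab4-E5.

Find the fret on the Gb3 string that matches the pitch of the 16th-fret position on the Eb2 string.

Fret 16 on Eb2 is MIDI 39 + 16 = 55 (G3). On the Gb3 string (open MIDI 54), that pitch is 55 − 54 = fret 1.

1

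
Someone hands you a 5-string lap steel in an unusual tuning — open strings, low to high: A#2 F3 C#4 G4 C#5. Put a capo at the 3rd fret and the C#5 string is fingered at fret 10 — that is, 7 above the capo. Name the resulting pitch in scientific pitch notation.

The capo raises the open C#5 by 3 semitones to E5; fretting 7 more gives C#5 + 3 + 7 = C#5 + 10 semitones = B5.

B5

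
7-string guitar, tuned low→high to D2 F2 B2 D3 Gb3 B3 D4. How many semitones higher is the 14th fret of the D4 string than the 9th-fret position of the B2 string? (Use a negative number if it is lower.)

D4 at fret 14 → E5 (MIDI 76); B2 at fret 9 → Ab3 (MIDI 56).
76 − 56 = 20, so the two pitches are 20 semitones apart.

20 semitones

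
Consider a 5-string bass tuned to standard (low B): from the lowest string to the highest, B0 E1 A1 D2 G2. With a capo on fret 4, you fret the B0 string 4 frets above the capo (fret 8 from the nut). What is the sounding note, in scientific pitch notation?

G1

The capo raises the open B0 by 4 semitones to D#1; fretting 4 more gives B0 + 4 + 4 = B0 + 8 semitones = G1.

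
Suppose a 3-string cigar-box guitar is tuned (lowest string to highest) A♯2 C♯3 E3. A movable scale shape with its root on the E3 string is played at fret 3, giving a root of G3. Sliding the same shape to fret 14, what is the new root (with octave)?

Moving from fret 3 to fret 14 shifts the root by 11 semitones.
G3 up 11 semitones is F♯4.

F♯4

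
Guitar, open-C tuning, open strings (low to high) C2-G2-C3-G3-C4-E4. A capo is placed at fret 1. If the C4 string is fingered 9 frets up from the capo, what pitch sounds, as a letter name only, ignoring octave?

The capo raises the open C4 by 1 semitone to C♯4; fretting 9 more gives C4 + 1 + 9 = C4 + 10 semitones, landing on A♯.
(Also written B♭.)

A♯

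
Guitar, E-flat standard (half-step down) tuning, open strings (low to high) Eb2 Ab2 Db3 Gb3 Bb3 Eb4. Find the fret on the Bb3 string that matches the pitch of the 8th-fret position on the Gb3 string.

4

Gb3 at fret 8 is Gb3 + 8 semitones = D4.
The open Bb3 string is 4 semitones above the open Gb3, so the same pitch on the Bb3 string lies at fret 8 − 4 = 4.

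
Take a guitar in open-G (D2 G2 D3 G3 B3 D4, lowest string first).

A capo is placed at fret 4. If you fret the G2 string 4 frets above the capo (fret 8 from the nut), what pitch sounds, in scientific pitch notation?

The capo raises the open G2 by 4 semitones to B2; fretting 4 more gives G2 + 4 + 4 = G2 + 8 semitones = D♯3.
(Also written E♭.)

D♯3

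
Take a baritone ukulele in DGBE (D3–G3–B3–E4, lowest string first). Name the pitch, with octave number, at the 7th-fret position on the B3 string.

Each fret is one semitone, so B3 + 7 = F#4.
(Equivalently spelled Gb4.)

F#4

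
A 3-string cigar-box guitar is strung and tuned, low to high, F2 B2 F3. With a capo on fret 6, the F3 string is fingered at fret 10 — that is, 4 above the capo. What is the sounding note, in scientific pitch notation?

The capo raises the open F3 by 6 semitones to B3; fretting 4 more gives F3 + 6 + 4 = F3 + 10 semitones = Eb4.

Eb4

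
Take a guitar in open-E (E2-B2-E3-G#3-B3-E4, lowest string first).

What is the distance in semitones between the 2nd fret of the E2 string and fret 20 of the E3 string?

30 semitones

E2 at fret 2 → F#2 (MIDI 42); E3 at fret 20 → C5 (MIDI 72).
42 − 72 = -30, so the two pitches are 30 semitones apart, with C5 the higher.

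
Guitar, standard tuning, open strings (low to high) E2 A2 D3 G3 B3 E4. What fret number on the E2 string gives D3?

D3 is 10 semitones above the open E2 (E–F–F#–G–…–C–C#–D), so it sits at fret 10.

10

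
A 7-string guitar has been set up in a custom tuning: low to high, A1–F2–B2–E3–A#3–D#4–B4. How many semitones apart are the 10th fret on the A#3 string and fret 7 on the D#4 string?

A#3 at fret 10 → G#4 (MIDI 68); D#4 at fret 7 → A#4 (MIDI 70).
68 − 70 = -2, so the two pitches are 2 semitones apart, with A#4 the higher.

2 semitones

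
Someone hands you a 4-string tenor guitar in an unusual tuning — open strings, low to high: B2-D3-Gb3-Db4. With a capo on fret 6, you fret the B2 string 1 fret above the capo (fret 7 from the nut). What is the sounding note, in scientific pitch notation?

The capo raises the open B2 by 6 semitones to F3; fretting 1 more gives B2 + 6 + 1 = B2 + 7 semitones = Gb3.

Gb3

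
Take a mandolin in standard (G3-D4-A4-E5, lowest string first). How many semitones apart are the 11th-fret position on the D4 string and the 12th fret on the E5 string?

D4 at fret 11 → C♯5 (MIDI 73); E5 at fret 12 → E6 (MIDI 88).
73 − 88 = -15, so the two pitches are 15 semitones apart, with E6 the higher.

15 semitones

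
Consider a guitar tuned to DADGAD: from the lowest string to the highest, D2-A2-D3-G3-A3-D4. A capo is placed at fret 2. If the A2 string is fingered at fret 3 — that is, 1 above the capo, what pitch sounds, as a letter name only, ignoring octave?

The capo raises the open A2 by 2 semitones to B2; fretting 1 more gives A2 + 2 + 1 = A2 + 3 semitones, landing on C.

C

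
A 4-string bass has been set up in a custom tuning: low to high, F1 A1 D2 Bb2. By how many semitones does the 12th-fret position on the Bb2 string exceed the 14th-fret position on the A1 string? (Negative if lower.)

11 semitones

Bb2 at fret 12 → Bb3 (MIDI 58); A1 at fret 14 → B2 (MIDI 47).
58 − 47 = 11, so the two pitches are 11 semitones apart.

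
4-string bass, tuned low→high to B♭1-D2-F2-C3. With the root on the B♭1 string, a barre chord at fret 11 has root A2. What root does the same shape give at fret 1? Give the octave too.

B1

Moving from fret 11 to fret 1 shifts the root by -10 semitones.
A2 down 10 semitones is B1.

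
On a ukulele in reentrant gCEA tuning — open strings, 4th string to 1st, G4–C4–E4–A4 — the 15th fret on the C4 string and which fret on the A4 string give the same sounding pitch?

C4 at fret 15 is C4 + 15 semitones = D#5.
The open A4 string is 9 semitones above the open C4, so the same pitch on the A4 string lies at fret 15 − 9 = 6.

6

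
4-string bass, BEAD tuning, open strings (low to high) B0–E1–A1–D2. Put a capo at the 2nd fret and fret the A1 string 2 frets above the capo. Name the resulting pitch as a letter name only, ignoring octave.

The capo raises the open A1 by 2 semitones to B1; fretting 2 more gives A1 + 2 + 2 = A1 + 4 semitones, landing on C#.
(Also written Db.)

C#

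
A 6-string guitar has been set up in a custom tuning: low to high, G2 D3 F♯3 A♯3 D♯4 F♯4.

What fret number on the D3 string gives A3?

7

A3 is 7 semitones above the open D3 (D–D#–E–F–F#–G–G#–A), so it sits at fret 7.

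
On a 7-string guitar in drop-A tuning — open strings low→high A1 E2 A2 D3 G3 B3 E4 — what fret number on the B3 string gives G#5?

21

G#5 is 21 semitones above the open B3 (B–C–C#–D–…–F#–G–G#), so it sits at fret 21.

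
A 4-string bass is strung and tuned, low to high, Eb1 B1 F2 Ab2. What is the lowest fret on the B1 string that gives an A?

10

From B1, count semitones up the chromatic scale until reaching A: B–C–Db–D–…–G–Ab–A — 10 steps.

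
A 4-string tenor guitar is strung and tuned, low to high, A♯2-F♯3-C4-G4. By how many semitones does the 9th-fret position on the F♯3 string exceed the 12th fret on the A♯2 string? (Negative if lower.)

F♯3 at fret 9 → D♯4 (MIDI 63); A♯2 at fret 12 → A♯3 (MIDI 58).
63 − 58 = 5, so the two pitches are 5 semitones apart.

5 semitones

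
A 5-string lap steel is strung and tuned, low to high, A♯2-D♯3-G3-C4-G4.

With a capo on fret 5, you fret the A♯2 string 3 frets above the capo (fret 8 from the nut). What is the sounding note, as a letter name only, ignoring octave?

F♯

The capo raises the open A♯2 by 5 semitones to D♯3; fretting 3 more gives A♯2 + 5 + 3 = A♯2 + 8 semitones, landing on F♯.
(Also written G♭.)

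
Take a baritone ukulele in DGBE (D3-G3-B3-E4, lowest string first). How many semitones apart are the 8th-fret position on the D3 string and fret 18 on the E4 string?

D3 at fret 8 → A#3 (MIDI 58); E4 at fret 18 → A#5 (MIDI 82).
58 − 82 = -24, so the two pitches are 24 semitones apart, with A#5 the higher.

24 semitones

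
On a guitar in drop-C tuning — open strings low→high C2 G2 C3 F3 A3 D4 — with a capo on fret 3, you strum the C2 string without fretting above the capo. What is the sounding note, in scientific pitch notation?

D♯2

The capo raises the open C2 by 3 semitones to D♯2; fretting 0 more gives C2 + 3 + 0 = C2 + 3 semitones = D♯2.
(Also written E♭.)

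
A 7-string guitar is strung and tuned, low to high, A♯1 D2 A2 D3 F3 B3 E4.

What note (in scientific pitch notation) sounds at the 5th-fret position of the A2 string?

The open A2 string plus 5 semitones: A–A#–B–C–C#–D.
The walk passes from B into C once, so the octave number goes from 2 to 3.

D3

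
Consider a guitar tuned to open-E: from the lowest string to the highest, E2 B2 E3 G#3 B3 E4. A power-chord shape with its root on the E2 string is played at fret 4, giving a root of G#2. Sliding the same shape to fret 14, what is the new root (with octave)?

F#3

Moving from fret 4 to fret 14 shifts the root by 10 semitones.
G#2 up 10 semitones is F#3.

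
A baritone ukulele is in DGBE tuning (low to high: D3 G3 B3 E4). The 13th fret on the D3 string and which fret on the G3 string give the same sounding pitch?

D3 at fret 13 is D3 + 13 semitones = D#4.
The open G3 string is 5 semitones above the open D3, so the same pitch on the G3 string lies at fret 13 − 5 = 8.

8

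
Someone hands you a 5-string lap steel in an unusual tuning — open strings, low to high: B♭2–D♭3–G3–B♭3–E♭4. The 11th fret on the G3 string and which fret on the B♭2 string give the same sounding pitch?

G3 at fret 11 is G3 + 11 semitones = G♭4.
The open B♭2 string is 9 semitones below the open G3, so the same pitch on the B♭2 string lies at fret 11 + 9 = 20.

20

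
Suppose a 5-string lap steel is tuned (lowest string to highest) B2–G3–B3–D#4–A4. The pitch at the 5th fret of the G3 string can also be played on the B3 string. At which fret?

G3 at fret 5 is G3 + 5 semitones = C4.
The open B3 string is 4 semitones above the open G3, so the same pitch on the B3 string lies at fret 5 − 4 = 1.

1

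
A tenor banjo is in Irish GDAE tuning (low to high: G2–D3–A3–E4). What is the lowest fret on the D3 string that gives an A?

From D3, count semitones up the chromatic scale until reaching A: D–D#–E–F–F#–G–G#–A — 7 steps.

7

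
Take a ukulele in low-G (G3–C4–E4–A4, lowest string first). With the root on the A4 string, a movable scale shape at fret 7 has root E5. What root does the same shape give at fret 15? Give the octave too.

Moving from fret 7 to fret 15 shifts the root by 8 semitones.
E5 up 8 semitones is C6.

C6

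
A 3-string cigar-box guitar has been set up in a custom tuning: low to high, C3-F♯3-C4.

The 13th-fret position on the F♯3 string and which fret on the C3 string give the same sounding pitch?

F♯3 at fret 13 is F♯3 + 13 semitones = G4.
The open C3 string is 6 semitones below the open F♯3, so the same pitch on the C3 string lies at fret 13 + 6 = 19.

19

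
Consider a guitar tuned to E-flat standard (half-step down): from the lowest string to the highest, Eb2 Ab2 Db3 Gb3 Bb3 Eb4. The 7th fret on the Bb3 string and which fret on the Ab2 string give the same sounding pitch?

Fret 7 on Bb3 is MIDI 58 + 7 = 65 (F4). On the Ab2 string (open MIDI 44), that pitch is 65 − 44 = fret 21.

21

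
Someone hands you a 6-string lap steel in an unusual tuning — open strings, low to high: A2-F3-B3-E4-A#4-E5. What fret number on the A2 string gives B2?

B2 is 2 semitones above the open A2 (A–A#–B), so it sits at fret 2.

2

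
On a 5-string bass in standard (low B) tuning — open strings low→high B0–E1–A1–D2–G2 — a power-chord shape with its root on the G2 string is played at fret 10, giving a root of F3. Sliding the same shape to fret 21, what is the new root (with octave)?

Moving from fret 10 to fret 21 shifts the root by 11 semitones.
F3 up 11 semitones is E4.

E4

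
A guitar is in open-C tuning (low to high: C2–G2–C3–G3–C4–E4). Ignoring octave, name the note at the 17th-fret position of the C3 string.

The open C3 string plus 17 semitones: C–C#–D–D#–…–D#–E–F.

F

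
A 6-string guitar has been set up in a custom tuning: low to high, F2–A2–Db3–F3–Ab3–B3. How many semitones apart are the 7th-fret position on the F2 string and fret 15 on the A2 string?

F2 at fret 7 → C3 (MIDI 48); A2 at fret 15 → C4 (MIDI 60).
48 − 60 = -12, so the two pitches are 12 semitones apart, with C4 the higher.

12 semitones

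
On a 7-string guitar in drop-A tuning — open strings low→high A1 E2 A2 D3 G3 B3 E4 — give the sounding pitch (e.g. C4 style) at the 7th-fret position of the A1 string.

E2

Each fret is one semitone, so A1 + 7 = E2.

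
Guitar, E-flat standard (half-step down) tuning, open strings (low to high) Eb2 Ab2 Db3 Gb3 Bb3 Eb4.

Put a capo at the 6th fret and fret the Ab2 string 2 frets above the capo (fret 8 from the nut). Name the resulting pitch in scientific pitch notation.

E3

The capo raises the open Ab2 by 6 semitones to D3; fretting 2 more gives Ab2 + 6 + 2 = Ab2 + 8 semitones = E3.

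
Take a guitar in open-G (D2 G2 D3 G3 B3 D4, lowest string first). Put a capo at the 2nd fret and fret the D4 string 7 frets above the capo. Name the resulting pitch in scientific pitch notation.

B4

The capo raises the open D4 by 2 semitones to E4; fretting 7 more gives D4 + 2 + 7 = D4 + 9 semitones = B4.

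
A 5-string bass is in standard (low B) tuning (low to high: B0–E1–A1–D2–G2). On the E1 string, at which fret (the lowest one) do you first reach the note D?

10

From E1, count semitones up the chromatic scale until reaching D: E–F–F#–G–…–C–C#–D — 10 steps.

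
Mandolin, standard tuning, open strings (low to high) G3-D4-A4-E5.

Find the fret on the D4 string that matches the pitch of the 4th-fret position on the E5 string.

18

Fret 4 on E5 is MIDI 76 + 4 = 80 (G#5). On the D4 string (open MIDI 62), that pitch is 80 − 62 = fret 18.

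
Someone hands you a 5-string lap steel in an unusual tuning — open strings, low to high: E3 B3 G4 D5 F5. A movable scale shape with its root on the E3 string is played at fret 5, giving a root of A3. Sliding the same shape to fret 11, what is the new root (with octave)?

Moving from fret 5 to fret 11 shifts the root by 6 semitones.
A3 up 6 semitones is Eb4.

Eb4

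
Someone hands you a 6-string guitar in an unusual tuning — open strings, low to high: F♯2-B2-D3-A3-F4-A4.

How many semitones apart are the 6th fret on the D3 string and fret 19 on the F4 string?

28 semitones

D3 at fret 6 → G♯3 (MIDI 56); F4 at fret 19 → C6 (MIDI 84).
56 − 84 = -28, so the two pitches are 28 semitones apart, with C6 the higher.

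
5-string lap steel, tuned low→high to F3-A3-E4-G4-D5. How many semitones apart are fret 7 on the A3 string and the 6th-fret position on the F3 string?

A3 at fret 7 → E4 (MIDI 64); F3 at fret 6 → B3 (MIDI 59).
64 − 59 = 5, so the two pitches are 5 semitones apart, with E4 the higher.

5 semitones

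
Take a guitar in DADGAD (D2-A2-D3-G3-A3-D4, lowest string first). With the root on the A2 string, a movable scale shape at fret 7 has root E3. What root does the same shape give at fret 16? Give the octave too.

C#4

Moving from fret 7 to fret 16 shifts the root by 9 semitones.
E3 up 9 semitones is C#4.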